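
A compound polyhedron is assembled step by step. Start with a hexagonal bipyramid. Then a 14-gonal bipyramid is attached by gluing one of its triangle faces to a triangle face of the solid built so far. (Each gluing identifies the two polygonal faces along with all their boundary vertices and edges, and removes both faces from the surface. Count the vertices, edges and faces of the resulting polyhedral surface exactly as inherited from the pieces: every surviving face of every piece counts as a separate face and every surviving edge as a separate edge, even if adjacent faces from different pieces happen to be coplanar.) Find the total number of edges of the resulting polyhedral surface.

A hexagonal bipyramid: V=8, E=18, F=12.
Attach a 14-gonal bipyramid (V=16, E=42, F=28) along a 3-gon: merge 3 vertices and 3 edges, delete both glued faces → V=21, E=57, F=38.
Check: V − E + F = 21 − 57 + 38 = 2.

57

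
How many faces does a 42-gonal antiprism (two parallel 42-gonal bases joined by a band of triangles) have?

86

An antiprism on an n-gon has two n-gon caps and 2n triangles: V = 2·42 = 84, E = 4·42 = 168, F = 2·42 + 2 = 86.
Check: V − E + F = 84 − 168 + 86 = 2.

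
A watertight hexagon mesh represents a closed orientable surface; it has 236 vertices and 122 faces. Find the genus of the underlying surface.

Every face is a hexagon, so 2E = 6·122 = 732, giving E = 366.
χ = V − E + F = 236 − 366 + 122 = -8.
For a closed orientable surface χ = 2 − 2g, so g = (2 − (-8))/2 = 5.

5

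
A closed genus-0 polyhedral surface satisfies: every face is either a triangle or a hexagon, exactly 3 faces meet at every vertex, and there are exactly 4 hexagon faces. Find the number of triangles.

Let x be the number of triangles; then F = 4 + x.
Edge–face incidences: 2E = 6·4 + 3·x = 24 + 3x.
Every vertex has degree 3, so 3V = 2E.
Euler: V − E + F = 2 ⇒ (2E)/3 − E + (4 + x) = 2.
Multiply by 6: 2·(2E) − 3·(2E) + 6·(4 + x) = 12, i.e. 24 + 6x − (24 + 3x) = 12.
Collecting terms: 3x = 12, so x = 4.
Then 2E = 24 + 3·4 = 36, so E = 18, V = 2E/3 = 12, F = 4 + 4 = 8.

4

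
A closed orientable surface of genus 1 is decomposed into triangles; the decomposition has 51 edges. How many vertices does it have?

χ = 2 − 2·1 = 0, and every face is a triangle so 3F = 2E.
F = 2E/3 = 34. Then V = 0 + E − F = 0 + 51 − 34 = 17.

17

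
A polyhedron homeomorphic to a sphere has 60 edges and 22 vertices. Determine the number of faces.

Here V − E + F = 2.
F = 2 − V + E = 2 − 22 + 60 = 40.

40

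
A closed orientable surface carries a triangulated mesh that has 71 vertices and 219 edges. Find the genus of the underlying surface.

Every face is a triangle and each edge borders two faces, so 3F = 2·219, giving F = 146.
χ = V − E + F = 71 − 219 + 146 = -2.
For a closed orientable surface χ = 2 − 2g, so g = (2 − (-2))/2 = 2.

2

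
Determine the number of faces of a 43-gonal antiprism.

88

An antiprism on an n-gon has two n-gon caps and 2n triangles: V = 2·43 = 86, E = 4·43 = 172, F = 2·43 + 2 = 88.
Check: V − E + F = 86 − 172 + 88 = 2.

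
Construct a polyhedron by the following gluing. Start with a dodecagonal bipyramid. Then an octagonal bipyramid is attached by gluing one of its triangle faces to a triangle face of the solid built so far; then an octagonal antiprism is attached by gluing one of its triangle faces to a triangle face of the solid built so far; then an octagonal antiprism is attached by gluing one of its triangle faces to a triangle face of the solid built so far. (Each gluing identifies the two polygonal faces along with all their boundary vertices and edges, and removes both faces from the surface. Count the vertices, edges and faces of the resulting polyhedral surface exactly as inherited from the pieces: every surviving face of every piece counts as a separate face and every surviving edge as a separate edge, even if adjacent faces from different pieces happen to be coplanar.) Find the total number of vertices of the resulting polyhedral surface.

47

A dodecagonal bipyramid: V=14, E=36, F=24.
Attach an octagonal bipyramid (V=10, E=24, F=16) along a 3-gon: merge 3 vertices and 3 edges, delete both glued faces → V=21, E=57, F=38.
Attach an octagonal antiprism (V=16, E=32, F=18) along a 3-gon: merge 3 vertices and 3 edges, delete both glued faces → V=34, E=86, F=54.
Attach an octagonal antiprism (V=16, E=32, F=18) along a 3-gon: merge 3 vertices and 3 edges, delete both glued faces → V=47, E=115, F=70.
Check: V − E + F = 47 − 115 + 70 = 2.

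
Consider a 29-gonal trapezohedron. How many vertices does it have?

The n-trapezohedron (dual of the n-antiprism) has V = 2·29 + 2 = 60, E = 4·29 = 116, F = 2·29 = 58.

60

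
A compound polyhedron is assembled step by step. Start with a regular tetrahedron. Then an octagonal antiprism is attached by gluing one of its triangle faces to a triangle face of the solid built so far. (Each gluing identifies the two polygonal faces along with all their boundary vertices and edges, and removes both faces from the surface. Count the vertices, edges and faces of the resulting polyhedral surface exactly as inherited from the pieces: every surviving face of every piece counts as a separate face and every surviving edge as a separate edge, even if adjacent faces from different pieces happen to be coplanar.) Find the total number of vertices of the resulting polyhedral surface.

17

A regular tetrahedron: V=4, E=6, F=4.
Attach an octagonal antiprism (V=16, E=32, F=18) along a 3-gon: merge 3 vertices and 3 edges, delete both glued faces → V=17, E=35, F=20.
Check: V − E + F = 17 − 35 + 20 = 2.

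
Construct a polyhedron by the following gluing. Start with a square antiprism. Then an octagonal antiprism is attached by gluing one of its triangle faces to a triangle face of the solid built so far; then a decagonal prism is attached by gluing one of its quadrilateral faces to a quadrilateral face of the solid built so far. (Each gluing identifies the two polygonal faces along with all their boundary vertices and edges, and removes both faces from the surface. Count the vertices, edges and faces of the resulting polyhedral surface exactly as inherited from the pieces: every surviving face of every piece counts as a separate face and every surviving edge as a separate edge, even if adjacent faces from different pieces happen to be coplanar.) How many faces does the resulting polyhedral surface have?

36

A square antiprism: V=8, E=16, F=10.
Attach an octagonal antiprism (V=16, E=32, F=18) along a 3-gon: merge 3 vertices and 3 edges, delete both glued faces → V=21, E=45, F=26.
Attach a decagonal prism (V=20, E=30, F=12) along a 4-gon: merge 4 vertices and 4 edges, delete both glued faces → V=37, E=71, F=36.
Check: V − E + F = 37 − 71 + 36 = 2.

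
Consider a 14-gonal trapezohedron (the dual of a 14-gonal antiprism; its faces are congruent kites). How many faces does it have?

The n-trapezohedron (dual of the n-antiprism) has V = 2·14 + 2 = 30, E = 4·14 = 56, F = 2·14 = 28.

28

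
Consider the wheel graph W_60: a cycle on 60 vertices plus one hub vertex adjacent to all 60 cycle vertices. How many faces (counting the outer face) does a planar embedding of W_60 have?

W_60 has V = 60 + 1 = 61 vertices and E = 2·60 = 120 edges.
By Euler's formula F = 2 − V + E = 2 − 61 + 120 = 61.

61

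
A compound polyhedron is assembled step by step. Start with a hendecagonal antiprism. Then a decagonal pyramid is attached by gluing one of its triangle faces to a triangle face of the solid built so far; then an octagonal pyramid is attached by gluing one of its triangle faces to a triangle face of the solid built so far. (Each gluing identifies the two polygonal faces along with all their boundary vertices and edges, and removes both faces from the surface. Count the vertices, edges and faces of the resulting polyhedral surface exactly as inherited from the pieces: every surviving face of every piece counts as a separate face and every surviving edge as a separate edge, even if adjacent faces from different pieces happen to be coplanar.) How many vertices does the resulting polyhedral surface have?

A hendecagonal antiprism: V=22, E=44, F=24.
Attach a decagonal pyramid (V=11, E=20, F=11) along a 3-gon: merge 3 vertices and 3 edges, delete both glued faces → V=30, E=61, F=33.
Attach an octagonal pyramid (V=9, E=16, F=9) along a 3-gon: merge 3 vertices and 3 edges, delete both glued faces → V=36, E=74, F=40.
Check: V − E + F = 36 − 74 + 40 = 2.

36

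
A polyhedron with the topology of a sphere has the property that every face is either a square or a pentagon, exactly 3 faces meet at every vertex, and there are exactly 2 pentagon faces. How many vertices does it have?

Let x be the number of squares; then F = 2 + x.
Edge–face incidences: 2E = 5·2 + 4·x = 10 + 4x.
Every vertex has degree 3, so 3V = 2E.
Euler: V − E + F = 2 ⇒ (2E)/3 − E + (2 + x) = 2.
Multiply by 6: 2·(2E) − 3·(2E) + 6·(2 + x) = 12, i.e. 12 + 6x − (10 + 4x) = 12.
Collecting terms: 2x + 2 = 12, so 2x = 10, so x = 5.
Then 2E = 10 + 4·5 = 30, so E = 15, V = 2E/3 = 10, F = 2 + 5 = 7.

10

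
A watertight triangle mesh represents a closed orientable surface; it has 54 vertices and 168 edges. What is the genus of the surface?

Every face is a triangle and each edge borders two faces, so 3F = 2·168, giving F = 112.
χ = V − E + F = 54 − 168 + 112 = -2.
For a closed orientable surface χ = 2 − 2g, so g = (2 − (-2))/2 = 2.

2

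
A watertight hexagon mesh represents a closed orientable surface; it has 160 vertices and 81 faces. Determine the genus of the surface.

2

Every face is a hexagon, so 2E = 6·81 = 486, giving E = 243.
χ = V − E + F = 160 − 243 + 81 = -2.
For a closed orientable surface χ = 2 − 2g, so g = (2 − (-2))/2 = 2.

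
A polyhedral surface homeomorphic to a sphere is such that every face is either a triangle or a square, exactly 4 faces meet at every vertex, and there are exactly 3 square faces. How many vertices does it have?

9

Let x be the number of triangles; then F = 3 + x.
Edge–face incidences: 2E = 4·3 + 3·x = 12 + 3x.
Every vertex has degree 4, so 4V = 2E.
Euler: V − E + F = 2 ⇒ (2E)/4 − E + (3 + x) = 2.
Multiply by 8: 2·(2E) − 4·(2E) + 8·(3 + x) = 16, i.e. 24 + 8x − 2·(12 + 3x) = 16.
Collecting terms: 2x = 16, so x = 8.
Then 2E = 12 + 3·8 = 36, so E = 18, V = 2E/4 = 9, F = 3 + 8 = 11.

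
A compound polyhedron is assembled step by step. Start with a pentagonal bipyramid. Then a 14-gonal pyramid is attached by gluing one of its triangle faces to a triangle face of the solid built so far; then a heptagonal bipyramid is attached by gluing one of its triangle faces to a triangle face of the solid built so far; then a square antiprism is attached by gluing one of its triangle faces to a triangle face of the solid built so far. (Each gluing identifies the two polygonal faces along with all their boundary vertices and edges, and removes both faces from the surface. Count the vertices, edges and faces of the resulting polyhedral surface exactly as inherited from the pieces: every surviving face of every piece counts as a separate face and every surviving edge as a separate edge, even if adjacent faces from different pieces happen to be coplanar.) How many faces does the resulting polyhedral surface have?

A pentagonal bipyramid: V=7, E=15, F=10.
Attach a 14-gonal pyramid (V=15, E=28, F=15) along a 3-gon: merge 3 vertices and 3 edges, delete both glued faces → V=19, E=40, F=23.
Attach a heptagonal bipyramid (V=9, E=21, F=14) along a 3-gon: merge 3 vertices and 3 edges, delete both glued faces → V=25, E=58, F=35.
Attach a square antiprism (V=8, E=16, F=10) along a 3-gon: merge 3 vertices and 3 edges, delete both glued faces → V=30, E=71, F=43.
Check: V − E + F = 30 − 71 + 43 = 2.

43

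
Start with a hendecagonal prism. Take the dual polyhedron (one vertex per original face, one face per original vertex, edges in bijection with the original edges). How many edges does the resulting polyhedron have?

33

The base solid has V = 22, E = 33, F = 13.
The dual swaps V and F and preserves E: V′ = F = 13, E′ = E = 33, F′ = V = 22.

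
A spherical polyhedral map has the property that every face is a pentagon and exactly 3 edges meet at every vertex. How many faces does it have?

12

Each face has 5 edges and each edge borders two faces, so 2E = 5F.
Each vertex has degree 3, so 3V = 2E and hence V = 5F/3.
Euler: V − E + F = 2 ⇒ (5F/3) − (5F/2) + F = 2.
Multiply by 6: (10 − 15 + 6)F = 12, i.e. 1F = 12.
So F = 12, E = 5·12/2 = 30, V = 5·12/3 = 20.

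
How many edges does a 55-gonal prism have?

165

A prism on an n-gon has two n-gon bases and n rectangular sides: V = 2·55 = 110, E = 3·55 = 165, F = 55 + 2 = 57.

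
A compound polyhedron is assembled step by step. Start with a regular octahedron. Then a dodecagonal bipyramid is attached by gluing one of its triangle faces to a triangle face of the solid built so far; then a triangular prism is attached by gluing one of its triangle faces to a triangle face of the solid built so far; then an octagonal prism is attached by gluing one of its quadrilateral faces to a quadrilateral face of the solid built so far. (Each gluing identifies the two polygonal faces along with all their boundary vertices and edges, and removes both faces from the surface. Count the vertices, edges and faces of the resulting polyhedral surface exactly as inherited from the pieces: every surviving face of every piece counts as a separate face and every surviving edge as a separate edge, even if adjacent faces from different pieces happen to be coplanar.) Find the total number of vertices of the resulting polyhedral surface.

32

A regular octahedron: V=6, E=12, F=8.
Attach a dodecagonal bipyramid (V=14, E=36, F=24) along a 3-gon: merge 3 vertices and 3 edges, delete both glued faces → V=17, E=45, F=30.
Attach a triangular prism (V=6, E=9, F=5) along a 3-gon: merge 3 vertices and 3 edges, delete both glued faces → V=20, E=51, F=33.
Attach an octagonal prism (V=16, E=24, F=10) along a 4-gon: merge 4 vertices and 4 edges, delete both glued faces → V=32, E=71, F=41.
Check: V − E + F = 32 − 71 + 41 = 2.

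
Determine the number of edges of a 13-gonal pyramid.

26

A pyramid on an n-gon base has one n-gon and n triangles: V = 13 + 1 = 14, E = 2·13 = 26, F = 13 + 1 = 14.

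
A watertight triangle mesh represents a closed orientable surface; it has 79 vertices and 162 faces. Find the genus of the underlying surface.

Every face is a triangle, so 2E = 3·162 = 486, giving E = 243.
χ = V − E + F = 79 − 243 + 162 = -2.
For a closed orientable surface χ = 2 − 2g, so g = (2 − (-2))/2 = 2.

2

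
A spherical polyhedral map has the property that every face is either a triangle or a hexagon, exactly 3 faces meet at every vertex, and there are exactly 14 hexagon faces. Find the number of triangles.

Let x be the number of triangles; then F = 14 + x.
Edge–face incidences: 2E = 6·14 + 3·x = 84 + 3x.
Every vertex has degree 3, so 3V = 2E.
Euler: V − E + F = 2 ⇒ (2E)/3 − E + (14 + x) = 2.
Multiply by 6: 2·(2E) − 3·(2E) + 6·(14 + x) = 12, i.e. 84 + 6x − (84 + 3x) = 12.
Collecting terms: 3x = 12, so x = 4.
Then 2E = 84 + 3·4 = 96, so E = 48, V = 2E/3 = 32, F = 14 + 4 = 18.

4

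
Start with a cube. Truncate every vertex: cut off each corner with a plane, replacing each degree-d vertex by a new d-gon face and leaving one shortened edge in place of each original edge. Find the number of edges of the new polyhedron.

36

The base solid has V = 8, E = 12, F = 6.
Truncation replaces each original edge-end by a new vertex, so V′ = 2E = 24.
Each original edge survives, and each old vertex of degree d contributes d new edges; summing degrees gives Σd = 2E, so E′ = E + 2E = 3E = 36.
Each original face survives and each original vertex becomes one new face: F′ = F + V = 14.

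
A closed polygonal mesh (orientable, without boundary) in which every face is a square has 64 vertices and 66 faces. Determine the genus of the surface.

Every face is a square, so 2E = 4·66 = 264, giving E = 132.
χ = V − E + F = 64 − 132 + 66 = -2.
For a closed orientable surface χ = 2 − 2g, so g = (2 − (-2))/2 = 2.

2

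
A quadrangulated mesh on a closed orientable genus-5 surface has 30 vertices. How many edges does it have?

χ = 2 − 2·5 = -8, and every face is a square so 4F = 2E.
V − E + F = -8 with E = 4F/2 gives 30 − (4/2 − 1)·F = -8, so F = 38 and E = 76.

76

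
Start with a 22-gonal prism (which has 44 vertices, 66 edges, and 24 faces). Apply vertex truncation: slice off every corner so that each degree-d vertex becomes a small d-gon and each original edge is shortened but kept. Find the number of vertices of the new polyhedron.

132

Truncation replaces each original edge-end by a new vertex, so V′ = 2E = 132.
Each original edge survives, and each old vertex of degree d contributes d new edges; summing degrees gives Σd = 2E, so E′ = E + 2E = 3E = 198.
Each original face survives and each original vertex becomes one new face: F′ = F + V = 68.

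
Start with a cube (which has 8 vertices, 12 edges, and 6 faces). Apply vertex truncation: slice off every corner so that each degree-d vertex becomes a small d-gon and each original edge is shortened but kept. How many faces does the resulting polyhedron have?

14

Truncation replaces each original edge-end by a new vertex, so V′ = 2E = 24.
Each original edge survives, and each old vertex of degree d contributes d new edges; summing degrees gives Σd = 2E, so E′ = E + 2E = 3E = 36.
Each original face survives and each original vertex becomes one new face: F′ = F + V = 14.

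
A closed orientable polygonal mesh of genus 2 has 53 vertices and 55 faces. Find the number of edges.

For a closed orientable surface of genus 2, χ = 2 − 2·2 = -2.
E = V + F − (-2) = 53 + 55 − (-2) = 110.

110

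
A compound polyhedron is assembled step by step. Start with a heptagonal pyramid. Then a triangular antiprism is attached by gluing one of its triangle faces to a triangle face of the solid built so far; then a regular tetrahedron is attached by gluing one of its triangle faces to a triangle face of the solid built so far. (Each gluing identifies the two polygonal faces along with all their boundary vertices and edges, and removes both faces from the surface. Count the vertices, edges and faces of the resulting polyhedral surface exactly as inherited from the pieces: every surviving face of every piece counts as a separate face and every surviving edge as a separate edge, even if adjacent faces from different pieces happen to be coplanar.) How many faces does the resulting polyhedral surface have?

A heptagonal pyramid: V=8, E=14, F=8.
Attach a triangular antiprism (V=6, E=12, F=8) along a 3-gon: merge 3 vertices and 3 edges, delete both glued faces → V=11, E=23, F=14.
Attach a regular tetrahedron (V=4, E=6, F=4) along a 3-gon: merge 3 vertices and 3 edges, delete both glued faces → V=12, E=26, F=16.
Check: V − E + F = 12 − 26 + 16 = 2.

16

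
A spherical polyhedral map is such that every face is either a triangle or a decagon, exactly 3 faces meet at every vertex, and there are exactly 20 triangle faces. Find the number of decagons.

Let x be the number of decagons; then F = 20 + x.
Edge–face incidences: 2E = 3·20 + 10·x = 60 + 10x.
Every vertex has degree 3, so 3V = 2E.
Euler: V − E + F = 2 ⇒ (2E)/3 − E + (20 + x) = 2.
Multiply by 6: 2·(2E) − 3·(2E) + 6·(20 + x) = 12, i.e. 120 + 6x − (60 + 10x) = 12.
Collecting terms: −4x + 60 = 12, so −4x = −48, so x = 12.
Then 2E = 60 + 10·12 = 180, so E = 90, V = 2E/3 = 60, F = 20 + 12 = 32.

12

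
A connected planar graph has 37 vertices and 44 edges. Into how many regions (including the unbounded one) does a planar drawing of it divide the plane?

9

Euler's formula for a connected plane graph: V − E + F = 2, so F = 2 − 37 + 44 = 9.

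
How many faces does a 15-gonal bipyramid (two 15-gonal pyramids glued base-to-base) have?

A bipyramid over an n-gon has 2n triangular faces and n + 2 vertices: V = 15 + 2 = 17, E = 3·15 = 45, F = 2·15 = 30.

30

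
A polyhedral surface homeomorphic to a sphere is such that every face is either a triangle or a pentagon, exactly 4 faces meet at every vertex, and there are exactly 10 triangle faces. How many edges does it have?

Let x be the number of pentagons; then F = 10 + x.
Edge–face incidences: 2E = 3·10 + 5·x = 30 + 5x.
Every vertex has degree 4, so 4V = 2E.
Euler: V − E + F = 2 ⇒ (2E)/4 − E + (10 + x) = 2.
Multiply by 8: 2·(2E) − 4·(2E) + 8·(10 + x) = 16, i.e. 80 + 8x − 2·(30 + 5x) = 16.
Collecting terms: −2x + 20 = 16, so −2x = −4, so x = 2.
Then 2E = 30 + 5·2 = 40, so E = 20, V = 2E/4 = 10, F = 10 + 2 = 12.

20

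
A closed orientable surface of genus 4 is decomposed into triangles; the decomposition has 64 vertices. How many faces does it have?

140

χ = 2 − 2·4 = -6, and every face is a triangle so 3F = 2E.
V − E + F = -6 with E = 3F/2 gives 64 − (3/2 − 1)·F = -6, so F = 140 and E = 210.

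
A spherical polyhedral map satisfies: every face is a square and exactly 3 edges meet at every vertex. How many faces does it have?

Each face has 4 edges and each edge borders two faces, so 2E = 4F.
Each vertex has degree 3, so 3V = 2E and hence V = 4F/3.
Euler: V − E + F = 2 ⇒ (4F/3) − (4F/2) + F = 2.
Multiply by 6: (8 − 12 + 6)F = 12, i.e. 2F = 12.
So F = 6, E = 4·6/2 = 12, V = 4·6/3 = 8.

6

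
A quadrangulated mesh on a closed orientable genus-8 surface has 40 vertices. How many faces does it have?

χ = 2 − 2·8 = -14, and every face is a square so 4F = 2E.
V − E + F = -14 with E = 4F/2 gives 40 − (4/2 − 1)·F = -14, so F = 54 and E = 108.

54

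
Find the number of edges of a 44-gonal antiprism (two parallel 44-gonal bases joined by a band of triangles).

176

An antiprism on an n-gon has two n-gon caps and 2n triangles: V = 2·44 = 88, E = 4·44 = 176, F = 2·44 + 2 = 90.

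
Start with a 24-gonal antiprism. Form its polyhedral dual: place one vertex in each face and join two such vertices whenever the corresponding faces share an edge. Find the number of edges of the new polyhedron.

The base solid has V = 48, E = 96, F = 50.
The dual swaps V and F and preserves E: V′ = F = 50, E′ = E = 96, F′ = V = 48.

96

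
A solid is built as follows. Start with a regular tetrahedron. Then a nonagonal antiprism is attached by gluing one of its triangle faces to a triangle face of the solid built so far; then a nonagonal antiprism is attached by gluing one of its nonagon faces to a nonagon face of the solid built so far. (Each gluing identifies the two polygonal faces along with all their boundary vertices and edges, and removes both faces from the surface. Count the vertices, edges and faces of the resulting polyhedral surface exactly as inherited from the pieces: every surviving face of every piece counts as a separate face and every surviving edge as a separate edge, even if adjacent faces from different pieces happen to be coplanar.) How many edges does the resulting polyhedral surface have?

A regular tetrahedron: V=4, E=6, F=4.
Attach a nonagonal antiprism (V=18, E=36, F=20) along a 3-gon: merge 3 vertices and 3 edges, delete both glued faces → V=19, E=39, F=22.
Attach a nonagonal antiprism (V=18, E=36, F=20) along a 9-gon: merge 9 vertices and 9 edges, delete both glued faces → V=28, E=66, F=40.
Check: V − E + F = 28 − 66 + 40 = 2.

66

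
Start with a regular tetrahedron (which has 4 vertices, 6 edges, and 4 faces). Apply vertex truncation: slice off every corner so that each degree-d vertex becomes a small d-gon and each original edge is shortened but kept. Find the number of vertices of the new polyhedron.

Truncation replaces each original edge-end by a new vertex, so V′ = 2E = 12.
Each original edge survives, and each old vertex of degree d contributes d new edges; summing degrees gives Σd = 2E, so E′ = E + 2E = 3E = 18.
Each original face survives and each original vertex becomes one new face: F′ = F + V = 8.

12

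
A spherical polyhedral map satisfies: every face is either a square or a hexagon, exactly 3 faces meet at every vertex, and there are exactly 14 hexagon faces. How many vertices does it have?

Let x be the number of squares; then F = 14 + x.
Edge–face incidences: 2E = 6·14 + 4·x = 84 + 4x.
Every vertex has degree 3, so 3V = 2E.
Euler: V − E + F = 2 ⇒ (2E)/3 − E + (14 + x) = 2.
Multiply by 6: 2·(2E) − 3·(2E) + 6·(14 + x) = 12, i.e. 84 + 6x − (84 + 4x) = 12.
Collecting terms: 2x = 12, so x = 6.
Then 2E = 84 + 4·6 = 108, so E = 54, V = 2E/3 = 36, F = 14 + 6 = 20.

36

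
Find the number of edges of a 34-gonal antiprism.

An antiprism on an n-gon has two n-gon caps and 2n triangles: V = 2·34 = 68, E = 4·34 = 136, F = 2·34 + 2 = 70.

136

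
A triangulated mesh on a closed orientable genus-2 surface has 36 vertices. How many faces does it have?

76

χ = 2 − 2·2 = -2, and every face is a triangle so 3F = 2E.
V − E + F = -2 with E = 3F/2 gives 36 − (3/2 − 1)·F = -2, so F = 76 and E = 114.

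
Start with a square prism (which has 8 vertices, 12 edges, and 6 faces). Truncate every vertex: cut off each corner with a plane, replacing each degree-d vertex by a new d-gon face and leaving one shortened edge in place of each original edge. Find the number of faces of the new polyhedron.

Truncation replaces each original edge-end by a new vertex, so V′ = 2E = 24.
Each original edge survives, and each old vertex of degree d contributes d new edges; summing degrees gives Σd = 2E, so E′ = E + 2E = 3E = 36.
Each original face survives and each original vertex becomes one new face: F′ = F + V = 14.

14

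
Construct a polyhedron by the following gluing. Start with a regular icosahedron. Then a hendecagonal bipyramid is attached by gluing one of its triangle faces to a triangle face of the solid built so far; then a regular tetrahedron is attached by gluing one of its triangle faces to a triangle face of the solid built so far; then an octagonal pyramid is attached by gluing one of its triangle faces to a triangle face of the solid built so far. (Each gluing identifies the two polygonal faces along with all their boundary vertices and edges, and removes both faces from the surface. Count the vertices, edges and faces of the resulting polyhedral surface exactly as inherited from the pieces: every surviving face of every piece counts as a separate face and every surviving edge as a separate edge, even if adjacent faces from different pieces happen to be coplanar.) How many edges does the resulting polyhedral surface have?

76

A regular icosahedron: V=12, E=30, F=20.
Attach a hendecagonal bipyramid (V=13, E=33, F=22) along a 3-gon: merge 3 vertices and 3 edges, delete both glued faces → V=22, E=60, F=40.
Attach a regular tetrahedron (V=4, E=6, F=4) along a 3-gon: merge 3 vertices and 3 edges, delete both glued faces → V=23, E=63, F=42.
Attach an octagonal pyramid (V=9, E=16, F=9) along a 3-gon: merge 3 vertices and 3 edges, delete both glued faces → V=29, E=76, F=49.
Check: V − E + F = 29 − 76 + 49 = 2.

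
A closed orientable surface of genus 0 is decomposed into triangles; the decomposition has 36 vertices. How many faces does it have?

χ = 2 − 2·0 = 2, and every face is a triangle so 3F = 2E.
V − E + F = 2 with E = 3F/2 gives 36 − (3/2 − 1)·F = 2, so F = 68 and E = 102.

68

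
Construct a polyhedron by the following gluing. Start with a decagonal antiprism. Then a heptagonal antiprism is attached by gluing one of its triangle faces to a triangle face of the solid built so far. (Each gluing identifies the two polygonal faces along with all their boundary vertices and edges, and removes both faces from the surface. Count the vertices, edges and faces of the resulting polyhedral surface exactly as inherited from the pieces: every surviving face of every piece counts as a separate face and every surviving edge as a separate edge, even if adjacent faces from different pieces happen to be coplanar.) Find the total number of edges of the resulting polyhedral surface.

A decagonal antiprism: V=20, E=40, F=22.
Attach a heptagonal antiprism (V=14, E=28, F=16) along a 3-gon: merge 3 vertices and 3 edges, delete both glued faces → V=31, E=65, F=36.
Check: V − E + F = 31 − 65 + 36 = 2.

65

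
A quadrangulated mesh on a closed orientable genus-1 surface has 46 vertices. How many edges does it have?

χ = 2 − 2·1 = 0, and every face is a square so 4F = 2E.
V − E + F = 0 with E = 4F/2 gives 46 − (4/2 − 1)·F = 0, so F = 46 and E = 92.

92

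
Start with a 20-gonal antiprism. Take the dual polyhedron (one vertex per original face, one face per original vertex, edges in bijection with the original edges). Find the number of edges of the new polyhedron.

80

The base solid has V = 40, E = 80, F = 42.
The dual swaps V and F and preserves E: V′ = F = 42, E′ = E = 80, F′ = V = 40.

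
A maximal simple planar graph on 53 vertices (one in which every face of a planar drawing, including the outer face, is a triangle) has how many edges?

In a plane triangulation 3F = 2E and V − E + F = 2, so E = 3V − 6 = 3·53 − 6 = 153.

153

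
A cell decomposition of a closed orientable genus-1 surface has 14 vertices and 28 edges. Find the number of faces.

14

For a closed orientable surface of genus 1, χ = 2 − 2·1 = 0.
F = 0 − V + E = 0 − 14 + 28 = 14.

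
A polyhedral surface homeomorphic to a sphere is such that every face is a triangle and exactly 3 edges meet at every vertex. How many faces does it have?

Each face has 3 edges and each edge borders two faces, so 2E = 3F.
Each vertex has degree 3, so 3V = 2E and hence V = 3F/3.
Euler: V − E + F = 2 ⇒ (3F/3) − (3F/2) + F = 2.
Multiply by 6: (6 − 9 + 6)F = 12, i.e. 3F = 12.
So F = 4, E = 3·4/2 = 6, V = 3·4/3 = 4.

4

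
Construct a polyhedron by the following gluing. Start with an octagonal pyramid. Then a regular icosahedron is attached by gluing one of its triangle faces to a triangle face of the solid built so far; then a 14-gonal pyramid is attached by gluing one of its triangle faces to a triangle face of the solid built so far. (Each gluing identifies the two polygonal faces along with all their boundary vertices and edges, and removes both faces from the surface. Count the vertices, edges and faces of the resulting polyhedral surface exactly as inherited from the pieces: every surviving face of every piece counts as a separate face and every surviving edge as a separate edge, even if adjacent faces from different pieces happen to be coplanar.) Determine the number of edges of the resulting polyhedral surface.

An octagonal pyramid: V=9, E=16, F=9.
Attach a regular icosahedron (V=12, E=30, F=20) along a 3-gon: merge 3 vertices and 3 edges, delete both glued faces → V=18, E=43, F=27.
Attach a 14-gonal pyramid (V=15, E=28, F=15) along a 3-gon: merge 3 vertices and 3 edges, delete both glued faces → V=30, E=68, F=40.
Check: V − E + F = 30 − 68 + 40 = 2.

68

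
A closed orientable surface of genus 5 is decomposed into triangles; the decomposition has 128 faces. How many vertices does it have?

χ = 2 − 2·5 = -8, and every face is a triangle so 3F = 2E.
E = 3·128/2 = 192. Then V = -8 + E − F = -8 + 192 − 128 = 56.

56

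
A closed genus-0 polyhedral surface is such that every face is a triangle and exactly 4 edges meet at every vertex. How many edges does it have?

Each face has 3 edges and each edge borders two faces, so 2E = 3F.
Each vertex has degree 4, so 4V = 2E and hence V = 3F/4.
Euler: V − E + F = 2 ⇒ (3F/4) − (3F/2) + F = 2.
Multiply by 8: (6 − 12 + 8)F = 16, i.e. 2F = 16.
So F = 8, E = 3·8/2 = 12, V = 3·8/4 = 6.

12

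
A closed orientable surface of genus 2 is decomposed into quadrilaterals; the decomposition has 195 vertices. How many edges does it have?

394

χ = 2 − 2·2 = -2, and every face is a square so 4F = 2E.
V − E + F = -2 with E = 4F/2 gives 195 − (4/2 − 1)·F = -2, so F = 197 and E = 394.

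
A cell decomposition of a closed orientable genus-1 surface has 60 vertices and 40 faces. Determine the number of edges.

100

For a closed orientable surface of genus 1, χ = 2 − 2·1 = 0.
E = V + F − (0) = 60 + 40 − (0) = 100.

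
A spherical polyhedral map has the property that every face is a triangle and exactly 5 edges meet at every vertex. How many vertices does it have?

12

Each face has 3 edges and each edge borders two faces, so 2E = 3F.
Each vertex has degree 5, so 5V = 2E and hence V = 3F/5.
Euler: V − E + F = 2 ⇒ (3F/5) − (3F/2) + F = 2.
Multiply by 10: (6 − 15 + 10)F = 20, i.e. 1F = 20.
So F = 20, E = 3·20/2 = 30, V = 3·20/5 = 12.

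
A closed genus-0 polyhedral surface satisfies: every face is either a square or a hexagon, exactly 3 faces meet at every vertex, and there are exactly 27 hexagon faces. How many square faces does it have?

6

Let x be the number of squares; then F = 27 + x.
Edge–face incidences: 2E = 6·27 + 4·x = 162 + 4x.
Every vertex has degree 3, so 3V = 2E.
Euler: V − E + F = 2 ⇒ (2E)/3 − E + (27 + x) = 2.
Multiply by 6: 2·(2E) − 3·(2E) + 6·(27 + x) = 12, i.e. 162 + 6x − (162 + 4x) = 12.
Collecting terms: 2x = 12, so x = 6.
Then 2E = 162 + 4·6 = 186, so E = 93, V = 2E/3 = 62, F = 27 + 6 = 33.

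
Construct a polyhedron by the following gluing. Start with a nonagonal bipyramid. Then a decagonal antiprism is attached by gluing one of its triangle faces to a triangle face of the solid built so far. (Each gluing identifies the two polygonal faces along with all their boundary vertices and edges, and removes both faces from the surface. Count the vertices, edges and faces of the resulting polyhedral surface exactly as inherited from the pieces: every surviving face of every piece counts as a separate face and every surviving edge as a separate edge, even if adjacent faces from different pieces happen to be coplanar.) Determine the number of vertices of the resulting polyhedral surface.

28

A nonagonal bipyramid: V=11, E=27, F=18.
Attach a decagonal antiprism (V=20, E=40, F=22) along a 3-gon: merge 3 vertices and 3 edges, delete both glued faces → V=28, E=64, F=38.
Check: V − E + F = 28 − 64 + 38 = 2.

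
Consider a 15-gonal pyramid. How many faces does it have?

A pyramid on an n-gon base has one n-gon and n triangles: V = 15 + 1 = 16, E = 2·15 = 30, F = 15 + 1 = 16.

16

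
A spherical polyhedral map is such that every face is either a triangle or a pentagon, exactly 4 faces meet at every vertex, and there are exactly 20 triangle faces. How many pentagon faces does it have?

Let x be the number of pentagons; then F = 20 + x.
Edge–face incidences: 2E = 3·20 + 5·x = 60 + 5x.
Every vertex has degree 4, so 4V = 2E.
Euler: V − E + F = 2 ⇒ (2E)/4 − E + (20 + x) = 2.
Multiply by 8: 2·(2E) − 4·(2E) + 8·(20 + x) = 16, i.e. 160 + 8x − 2·(60 + 5x) = 16.
Collecting terms: −2x + 40 = 16, so −2x = −24, so x = 12.
Then 2E = 60 + 5·12 = 120, so E = 60, V = 2E/4 = 30, F = 20 + 12 = 32.

12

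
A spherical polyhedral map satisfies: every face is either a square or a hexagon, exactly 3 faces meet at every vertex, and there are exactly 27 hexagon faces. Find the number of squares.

Let x be the number of squares; then F = 27 + x.
Edge–face incidences: 2E = 6·27 + 4·x = 162 + 4x.
Every vertex has degree 3, so 3V = 2E.
Euler: V − E + F = 2 ⇒ (2E)/3 − E + (27 + x) = 2.
Multiply by 6: 2·(2E) − 3·(2E) + 6·(27 + x) = 12, i.e. 162 + 6x − (162 + 4x) = 12.
Collecting terms: 2x = 12, so x = 6.
Then 2E = 162 + 4·6 = 186, so E = 93, V = 2E/3 = 62, F = 27 + 6 = 33.

6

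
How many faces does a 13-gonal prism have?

A prism on an n-gon has two n-gon bases and n rectangular sides: V = 2·13 = 26, E = 3·13 = 39, F = 13 + 2 = 15.

15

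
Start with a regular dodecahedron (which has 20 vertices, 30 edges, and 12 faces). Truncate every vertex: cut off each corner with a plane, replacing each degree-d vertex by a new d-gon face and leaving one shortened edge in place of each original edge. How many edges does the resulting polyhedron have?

90

Truncation replaces each original edge-end by a new vertex, so V′ = 2E = 60.
Each original edge survives, and each old vertex of degree d contributes d new edges; summing degrees gives Σd = 2E, so E′ = E + 2E = 3E = 90.
Each original face survives and each original vertex becomes one new face: F′ = F + V = 32.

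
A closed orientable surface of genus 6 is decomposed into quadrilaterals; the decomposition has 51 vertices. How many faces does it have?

χ = 2 − 2·6 = -10, and every face is a square so 4F = 2E.
V − E + F = -10 with E = 4F/2 gives 51 − (4/2 − 1)·F = -10, so F = 61 and E = 122.

61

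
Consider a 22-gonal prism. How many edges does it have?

66

A prism on an n-gon has two n-gon bases and n rectangular sides: V = 2·22 = 44, E = 3·22 = 66, F = 22 + 2 = 24.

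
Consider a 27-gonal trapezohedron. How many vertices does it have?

56

The n-trapezohedron (dual of the n-antiprism) has V = 2·27 + 2 = 56, E = 4·27 = 108, F = 2·27 = 54.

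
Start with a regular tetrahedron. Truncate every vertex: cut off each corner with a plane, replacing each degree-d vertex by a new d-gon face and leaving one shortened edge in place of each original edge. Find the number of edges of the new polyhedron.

The base solid has V = 4, E = 6, F = 4.
Truncation replaces each original edge-end by a new vertex, so V′ = 2E = 12.
Each original edge survives, and each old vertex of degree d contributes d new edges; summing degrees gives Σd = 2E, so E′ = E + 2E = 3E = 18.
Each original face survives and each original vertex becomes one new face: F′ = F + V = 8.

18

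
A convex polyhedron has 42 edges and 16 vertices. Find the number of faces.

Here V − E + F = 2.
F = 2 − V + E = 2 − 16 + 42 = 28.

28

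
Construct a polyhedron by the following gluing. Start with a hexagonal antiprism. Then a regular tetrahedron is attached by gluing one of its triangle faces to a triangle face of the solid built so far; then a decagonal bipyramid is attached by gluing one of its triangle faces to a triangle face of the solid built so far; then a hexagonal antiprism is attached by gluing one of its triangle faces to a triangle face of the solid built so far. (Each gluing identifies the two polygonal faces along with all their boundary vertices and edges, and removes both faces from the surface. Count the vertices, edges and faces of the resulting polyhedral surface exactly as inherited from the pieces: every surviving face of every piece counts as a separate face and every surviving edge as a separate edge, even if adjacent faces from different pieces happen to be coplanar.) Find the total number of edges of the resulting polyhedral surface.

75

A hexagonal antiprism: V=12, E=24, F=14.
Attach a regular tetrahedron (V=4, E=6, F=4) along a 3-gon: merge 3 vertices and 3 edges, delete both glued faces → V=13, E=27, F=16.
Attach a decagonal bipyramid (V=12, E=30, F=20) along a 3-gon: merge 3 vertices and 3 edges, delete both glued faces → V=22, E=54, F=34.
Attach a hexagonal antiprism (V=12, E=24, F=14) along a 3-gon: merge 3 vertices and 3 edges, delete both glued faces → V=31, E=75, F=46.
Check: V − E + F = 31 − 75 + 46 = 2.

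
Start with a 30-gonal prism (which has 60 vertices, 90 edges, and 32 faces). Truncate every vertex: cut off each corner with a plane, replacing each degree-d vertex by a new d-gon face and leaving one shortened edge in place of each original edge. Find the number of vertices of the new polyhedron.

180

Truncation replaces each original edge-end by a new vertex, so V′ = 2E = 180.
Each original edge survives, and each old vertex of degree d contributes d new edges; summing degrees gives Σd = 2E, so E′ = E + 2E = 3E = 270.
Each original face survives and each original vertex becomes one new face: F′ = F + V = 92.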